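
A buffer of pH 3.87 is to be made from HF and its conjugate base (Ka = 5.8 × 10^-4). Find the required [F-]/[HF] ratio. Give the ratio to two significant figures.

ratio = 4.3

pKa = -log(5.8 × 10^-4) = 3.237
pH = pKa + log(r) ⇒ log(r) = 3.87 − 3.237 = +0.633
r = [F-]/[HF] = 10^(+0.633) = 4.3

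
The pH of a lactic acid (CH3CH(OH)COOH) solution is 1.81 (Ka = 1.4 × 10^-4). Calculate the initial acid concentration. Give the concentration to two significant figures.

C₀ = 1.7 M

[H+] = 10^(-1.81) = 1.55 × 10^-2 M = x
Ka = x²/(C₀ − x) ⇒ C₀ = x + x²/Ka
C₀ = 1.55 × 10^-2 + (1.55 × 10^-2)²/(1.4 × 10^-4) = 1.73 M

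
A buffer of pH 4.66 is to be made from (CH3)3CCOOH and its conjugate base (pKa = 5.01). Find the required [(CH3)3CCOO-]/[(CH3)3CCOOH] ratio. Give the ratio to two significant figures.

ratio = 0.45

pH = pKa + log(r) ⇒ log(r) = 4.66 − 5.01 = -0.35
r = [(CH3)3CCOO-]/[(CH3)3CCOOH] = 10^(-0.35) = 0.447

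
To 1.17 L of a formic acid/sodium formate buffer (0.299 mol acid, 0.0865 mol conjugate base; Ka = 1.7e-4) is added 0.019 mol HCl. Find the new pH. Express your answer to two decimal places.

Added H+ converts HCOO- to HCOOH: HCOOH → 0.318 mol, HCOO- → 0.0675 mol.
pKa = −log(1.7 × 10^-4) = 3.770
Henderson–Hasselbalch with mole ratio 0.0675/0.318: pH = 3.770 + (-0.673)

pH = 3.10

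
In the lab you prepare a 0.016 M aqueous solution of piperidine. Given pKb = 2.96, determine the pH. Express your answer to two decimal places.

C5H10NH + H2O ⇌ C5H10NH2+ + OH-
Kb = 10^(−2.96) = 1.10 × 10^-3
Kb = x²/(0.016 − x) = 1.10 × 10^-3
Here C₀/Kb ≈ 14.5, so the small-x approximation fails. Use the quadratic:
x = [−0.0011 + √(0.0011² + 7.04e-05)]/2 = 3.68 × 10^-3 M
pOH = −log(3.68 × 10^-3) = 2.43; pH = 14.00 − 2.43 = 11.57

pH = 11.57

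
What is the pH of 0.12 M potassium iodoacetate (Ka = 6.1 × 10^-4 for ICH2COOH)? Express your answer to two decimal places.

pH = 8.15

ICH2COO- is the conjugate base of the weak acid ICH2COOH.
Kb = Kw/Ka = 1.0×10^-14 / 6.1 × 10^-4 = 1.64 × 10^-11
Kb = [OH-]²/(0.12 − [OH-]) = 1.64 × 10^-11
Neglecting [OH-] in the denominator: [OH-] = √(1.64 × 10^-11 × 0.12) = 1.40 × 10^-6 M
pOH = −log(1.40 × 10^-6) = 5.85; pH = 14.00 − 5.85 = 8.15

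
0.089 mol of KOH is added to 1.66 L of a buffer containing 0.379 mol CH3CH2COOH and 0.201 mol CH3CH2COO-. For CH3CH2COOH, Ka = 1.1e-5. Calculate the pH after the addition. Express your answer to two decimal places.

OH- converts CH3CH2COOH to CH3CH2COO-: CH3CH2COOH → 0.29 mol, CH3CH2COO- → 0.29 mol.
pKa = −log(1.1 × 10^-5) = 4.959
pH = pKa + log(n_CH3CH2COO-/n_CH3CH2COOH) = 4.959 + log(0.29/0.29) = 4.959 + (+0.000)

pH = 4.96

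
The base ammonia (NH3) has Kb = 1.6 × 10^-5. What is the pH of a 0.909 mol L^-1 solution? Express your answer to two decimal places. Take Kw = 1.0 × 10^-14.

NH3 + H2O ⇌ NH4+ + OH-
Kb = [OH-]²/(0.909 − [OH-]) = 1.6 × 10^-5
Since Kb ≪ C₀, [OH-] ≈ √(Kb·C₀) = 3.81 × 10^-3 M.
Check: 0.42% ionized — well under 5%, approximation valid.
pOH = −log(3.81 × 10^-3) = 2.42; pH = 14.00 − 2.42 = 11.58

pH = 11.58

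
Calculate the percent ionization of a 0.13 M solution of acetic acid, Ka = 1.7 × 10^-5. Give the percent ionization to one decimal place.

CH3COOH ⇌ CH3COO- + H+; let x = [H+] at equilibrium.
x ≈ √(Ka·C₀) = √(1.7 × 10^-5 × 0.13) = 1.49 × 10^-3 M
% ionization = x/C₀ × 100% = 1.49 × 10^-3/0.13 × 100% = 1.1%

1.1%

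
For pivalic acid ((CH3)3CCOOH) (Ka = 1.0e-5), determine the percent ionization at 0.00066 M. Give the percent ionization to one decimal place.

11.6%

(CH3)3CCOOH ⇌ (CH3)3CCOO- + H+; let x = [H+] at equilibrium.
Solve x² + 1e-05x − 6.6e-09 = 0 → x = 7.64 × 10^-5 M
Fraction ionized = 7.64 × 10^-5 / 0.00066 = 0.1158 → 11.6%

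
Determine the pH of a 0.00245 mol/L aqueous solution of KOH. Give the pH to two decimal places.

pH = 11.39

KOH is a strong base; [OH-] = 0.00245 M.
pOH = -log(0.00245) = 2.61
pH = 14.00 - 2.61 = 11.39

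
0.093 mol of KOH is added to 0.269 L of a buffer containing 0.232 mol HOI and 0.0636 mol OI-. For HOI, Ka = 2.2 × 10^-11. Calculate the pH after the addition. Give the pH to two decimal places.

After neutralization: n(HOI) = 0.139 mol, n(OI-) = 0.157 mol.
pKa = −log(2.2 × 10^-11) = 10.658
Henderson–Hasselbalch with mole ratio 0.157/0.139: pH = 10.658 + (+0.053)

pH = 10.71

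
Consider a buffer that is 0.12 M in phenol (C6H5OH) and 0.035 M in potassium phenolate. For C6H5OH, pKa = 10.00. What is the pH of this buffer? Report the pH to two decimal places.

pH = 9.46

pH = pKa + log([A⁻]/[HA]) = 10.00 + log(0.035/0.12)
pH = 10.00 + (-0.535) = 9.46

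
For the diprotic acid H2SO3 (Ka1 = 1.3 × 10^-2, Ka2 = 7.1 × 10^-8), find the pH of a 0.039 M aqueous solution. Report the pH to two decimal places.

pH = 1.77

Ka1 ≫ Ka2, so treat the first dissociation as the only significant source of H+.
Ka1 = x²/(0.039 − x) = 1.3 × 10^-2
Solving the quadratic: x = (−Ka1 + √(Ka1² + 4·Ka1·C₀))/2 = 1.69 × 10^-2 M
pH = −log(1.69 × 10^-2) = 1.77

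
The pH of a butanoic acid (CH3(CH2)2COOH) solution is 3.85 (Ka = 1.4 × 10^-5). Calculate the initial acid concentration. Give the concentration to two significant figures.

C₀ = 1.6 × 10^-3 M

[H+] = 10^(-3.85) = 1.41 × 10^-4 M = x
Ka = x²/(C₀ − x) ⇒ C₀ = x + x²/Ka
C₀ = 1.41 × 10^-4 + (1.41 × 10^-4)²/(1.4 × 10^-5) = 1.56 × 10^-3 M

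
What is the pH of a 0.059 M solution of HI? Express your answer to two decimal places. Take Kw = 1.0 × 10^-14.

pH = 1.23

HI is a strong acid and dissociates completely, so [H+] = 0.059 M.
pH = -log(0.059) = 1.23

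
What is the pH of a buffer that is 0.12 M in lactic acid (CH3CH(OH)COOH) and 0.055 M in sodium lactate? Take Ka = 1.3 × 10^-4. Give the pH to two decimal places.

pKa = −log(1.3 × 10^-4) = 3.886
Henderson–Hasselbalch: pH = pKa + log([CH3CH(OH)COO-]/[CH3CH(OH)COOH]) = 3.886 + log(0.055/0.12)
pH = 3.886 + (-0.339) = 3.55

pH = 3.55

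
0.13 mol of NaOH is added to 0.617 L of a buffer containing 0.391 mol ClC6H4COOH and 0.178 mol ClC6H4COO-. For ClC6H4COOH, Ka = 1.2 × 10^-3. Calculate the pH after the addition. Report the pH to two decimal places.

OH- converts ClC6H4COOH to ClC6H4COO-: ClC6H4COOH → 0.261 mol, ClC6H4COO- → 0.308 mol.
pKa = −log(1.2 × 10^-3) = 2.921
Henderson–Hasselbalch with mole ratio 0.308/0.261: pH = 2.921 + (+0.072)

pH = 2.99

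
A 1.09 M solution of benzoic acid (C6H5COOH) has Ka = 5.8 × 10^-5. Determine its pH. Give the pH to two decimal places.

pH = 2.10

C6H5COOH ⇌ C6H5COO- + H+
From the ICE table, Ka = [H+]²/(1.09 − [H+]) = 5.8 × 10^-5.
Assume [H+] ≪ 1.09: [H+] ≈ √(5.8 × 10^-5 × 1.09) = 7.95 × 10^-3 M
([H+]/C₀ = 0.73% < 5%, so the approximation holds.)
pH = −log(7.95 × 10^-3) = 2.10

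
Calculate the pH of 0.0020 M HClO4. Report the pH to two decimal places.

HClO4 is a strong acid and dissociates completely, so [H+] = 0.0020 M.
pH = -log(0.002) = 2.70

pH = 2.70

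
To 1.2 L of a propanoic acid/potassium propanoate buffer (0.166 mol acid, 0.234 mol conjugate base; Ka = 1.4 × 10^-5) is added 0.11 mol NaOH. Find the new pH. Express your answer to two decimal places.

OH- converts CH3CH2COOH to CH3CH2COO-: CH3CH2COOH → 0.056 mol, CH3CH2COO- → 0.344 mol.
pKa = −log(1.4 × 10^-5) = 4.854
Henderson–Hasselbalch with mole ratio 0.344/0.056: pH = 4.854 + (+0.788)

pH = 5.64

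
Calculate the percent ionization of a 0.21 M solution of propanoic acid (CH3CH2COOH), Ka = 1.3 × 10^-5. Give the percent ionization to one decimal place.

0.8%

CH3CH2COOH ⇌ CH3CH2COO- + H+; let x = [H+] at equilibrium.
x ≈ √(Ka·C₀) = √(1.3 × 10^-5 × 0.21) = 1.65 × 10^-3 M
% ionization = x/C₀ × 100% = 1.65 × 10^-3/0.21 × 100% = 0.8%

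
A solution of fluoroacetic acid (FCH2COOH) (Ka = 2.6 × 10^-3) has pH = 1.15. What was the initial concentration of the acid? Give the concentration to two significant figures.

C₀ = 2.0 M

[H+] = 10^(-1.15) = 7.08 × 10^-2 M = x
Ka = x²/(C₀ − x) ⇒ C₀ = x + x²/Ka
C₀ = 7.08 × 10^-2 + (7.08 × 10^-2)²/(2.6 × 10^-3) = 2.00 M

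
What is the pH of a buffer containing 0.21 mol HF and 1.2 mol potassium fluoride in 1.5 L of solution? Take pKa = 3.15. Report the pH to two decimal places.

pH = 3.91

pH = pKa + log([A⁻]/[HA]) = 3.15 + log(1.2/0.21)
pH = 3.15 + (+0.757) = 3.91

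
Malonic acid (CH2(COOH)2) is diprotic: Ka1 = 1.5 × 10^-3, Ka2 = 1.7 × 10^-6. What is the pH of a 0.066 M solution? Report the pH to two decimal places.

Since Ka1 ≫ Ka2, the first ionization dominates [H+].
Ka1 = x²/(0.066 − x) = 1.5 × 10^-3
Solving the quadratic: x = (−Ka1 + √(Ka1² + 4·Ka1·C₀))/2 = 9.23 × 10^-3 M
pH = −log(9.23 × 10^-3) = 2.03

pH = 2.03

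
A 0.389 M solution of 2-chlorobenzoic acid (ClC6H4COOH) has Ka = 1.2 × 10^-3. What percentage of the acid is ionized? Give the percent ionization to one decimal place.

5.4%

ClC6H4COOH ⇌ ClC6H4COO- + H+; let x = [H+] at equilibrium.
Ka = x²/(C₀ − x); solving the quadratic gives x = 2.10 × 10^-2 M.
Fraction ionized = 2.10 × 10^-2 / 0.389 = 0.0540 → 5.4%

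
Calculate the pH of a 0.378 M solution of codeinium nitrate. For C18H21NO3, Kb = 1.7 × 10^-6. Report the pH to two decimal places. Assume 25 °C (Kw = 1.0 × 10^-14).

pH = 4.33

C18H22NO3+ is the conjugate acid of the weak base C18H21NO3.
Ka = Kw/Kb = 1.0×10^-14 / 1.7 × 10^-6 = 5.88 × 10^-9
Let x = [H+] at equilibrium. Ka = x²/(0.378 − x).
Assume x ≪ 0.378: x ≈ √(5.88 × 10^-9 × 0.378) = 4.71 × 10^-5 M
(x/C₀ = 0.012% < 5%, so the approximation holds.)
pH = −log[H+] = −log(4.71 × 10^-5) = 4.33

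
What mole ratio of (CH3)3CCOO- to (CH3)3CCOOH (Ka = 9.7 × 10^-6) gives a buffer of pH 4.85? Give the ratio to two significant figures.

pKa = -log(9.7 × 10^-6) = 5.013
pH = pKa + log(r) ⇒ log(r) = 4.85 − 5.013 = -0.163
r = [(CH3)3CCOO-]/[(CH3)3CCOOH] = 10^(-0.163) = 0.687

ratio = 0.69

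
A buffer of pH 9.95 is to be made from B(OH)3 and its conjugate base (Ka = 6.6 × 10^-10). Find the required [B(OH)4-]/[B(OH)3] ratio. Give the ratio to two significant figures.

pKa = -log(6.6 × 10^-10) = 9.180
pH = pKa + log(r) ⇒ log(r) = 9.95 − 9.180 = +0.770
r = [B(OH)4-]/[B(OH)3] = 10^(+0.770) = 5.89

ratio = 5.9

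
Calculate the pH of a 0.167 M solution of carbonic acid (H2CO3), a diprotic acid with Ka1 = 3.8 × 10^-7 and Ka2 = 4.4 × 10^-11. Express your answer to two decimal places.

Ka1 ≫ Ka2, so treat the first dissociation as the only significant source of H+.
Ka1 = x²/(0.167 − x) = 3.8 × 10^-7
x ≈ √(3.8 × 10^-7 × 0.167) = 2.52 × 10^-4 M
pH = −log(2.52 × 10^-4) = 3.60

pH = 3.60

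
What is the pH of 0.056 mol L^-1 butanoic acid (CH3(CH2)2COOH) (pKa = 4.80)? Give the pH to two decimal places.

pH = 3.03

CH3(CH2)2COOH ⇌ CH3(CH2)2COO- + H+
Ka = 10^(−4.80) = 1.58 × 10^-5
Ka = [H+]²/(0.056 − [H+]) = 1.58 × 10^-5
Assume [H+] ≪ 0.056: [H+] ≈ √(1.58 × 10^-5 × 0.056) = 9.41 × 10^-4 M
pH = −log(9.41 × 10^-4) = 3.03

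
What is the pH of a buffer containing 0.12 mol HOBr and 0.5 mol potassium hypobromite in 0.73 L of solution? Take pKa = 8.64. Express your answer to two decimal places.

pH = 9.26

Henderson–Hasselbalch: pH = pKa + log([OBr-]/[HOBr]) = 8.64 + log(0.5/0.12)
pH = 8.64 + (+0.620) = 9.26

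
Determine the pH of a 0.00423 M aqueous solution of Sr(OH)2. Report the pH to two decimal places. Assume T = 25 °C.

pH = 11.93

Sr(OH)2 is a strong base (each formula unit releases 2 OH-); [OH-] = 0.00846 M.
pOH = -log(0.00846) = 2.07
pH = 14.00 - 2.07 = 11.93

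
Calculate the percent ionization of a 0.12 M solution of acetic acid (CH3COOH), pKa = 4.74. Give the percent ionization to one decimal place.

1.2%

CH3COOH ⇌ CH3COO- + H+; let x = [H+] at equilibrium.
Ka = 10^(−4.74) = 1.82 × 10^-5
x ≈ √(Ka·C₀) = √(1.82 × 10^-5 × 0.12) = 1.48 × 10^-3 M
Fraction ionized = 1.48 × 10^-3 / 0.12 = 0.0123 → 1.2%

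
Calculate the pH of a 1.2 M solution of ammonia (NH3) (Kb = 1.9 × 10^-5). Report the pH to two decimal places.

NH3 + H2O ⇌ NH4+ + OH-
Let x = [OH-] at equilibrium. Kb = x²/(1.2 − x).
Neglecting x in the denominator: x = √(1.9 × 10^-5 × 1.2) = 4.77 × 10^-3 M
Check: 0.4% ionized — well under 5%, approximation valid.
pOH = 2.32, so pH = 14.00 − pOH = 11.68

pH = 11.68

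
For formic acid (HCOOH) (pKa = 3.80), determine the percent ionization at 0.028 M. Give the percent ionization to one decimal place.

HCOOH ⇌ HCOO- + H+; let x = [H+] at equilibrium.
Ka = 10^(−3.80) = 1.58 × 10^-4
Ka = x²/(C₀ − x); solving the quadratic gives x = 2.03 × 10^-3 M.
Fraction ionized = 2.03 × 10^-3 / 0.028 = 0.0725 → 7.2%

7.2%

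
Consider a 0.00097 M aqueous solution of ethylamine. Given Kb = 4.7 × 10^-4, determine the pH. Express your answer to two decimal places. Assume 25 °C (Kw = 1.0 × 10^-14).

pH = 10.68

C2H5NH2 + H2O ⇌ C2H5NH3+ + OH-
From the ICE table, Kb = [OH-]²/(0.00097 − [OH-]) = 4.7 × 10^-4.
Here C₀/Kb ≈ 2.06, so the small-[OH-] approximation fails. Use the quadratic:
[OH-] = (−Kb + √(Kb² + 4·Kb·C₀))/2 = 4.80 × 10^-4 M
pOH = −log(4.80 × 10^-4) = 3.32; pH = 14.00 − 3.32 = 10.68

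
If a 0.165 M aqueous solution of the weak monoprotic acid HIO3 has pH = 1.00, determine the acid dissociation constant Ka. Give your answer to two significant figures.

Ka = 1.5 × 10^-1

[H+] = 10^(-1.00) = 1.00 × 10^-1 M
At equilibrium [HA] = 0.165 − 1.00 × 10^-1 = 6.50 × 10^-2 M
Ka = [H+][A-]/[HA] = (1.00 × 10^-1)² / 6.50 × 10^-2 = 1.5 × 10^-1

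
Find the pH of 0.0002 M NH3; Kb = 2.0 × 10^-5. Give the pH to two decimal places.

pH = 9.73

NH3 + H2O ⇌ NH4+ + OH-
From the ICE table, Kb = [OH-]²/(0.0002 − [OH-]) = 2.0 × 10^-5.
[OH-] is not negligible relative to C₀; solve [OH-]² + 2e-05·[OH-] − 4e-09 = 0.
[OH-] = (−Kb + √(Kb² + 4·Kb·C₀))/2 = 5.40 × 10^-5 M
pOH = −log(5.40 × 10^-5) = 4.27; pH = 14.00 − 4.27 = 9.73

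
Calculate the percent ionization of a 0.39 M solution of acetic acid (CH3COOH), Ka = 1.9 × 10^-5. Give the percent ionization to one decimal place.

0.7%

CH3COOH ⇌ CH3COO- + H+; let x = [H+] at equilibrium.
x ≈ √(Ka·C₀) = √(1.9 × 10^-5 × 0.39) = 2.72 × 10^-3 M
% ionization = x/C₀ × 100% = 2.72 × 10^-3/0.39 × 100% = 0.7%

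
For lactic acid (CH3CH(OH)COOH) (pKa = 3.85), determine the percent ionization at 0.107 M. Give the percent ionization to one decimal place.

3.6%

CH3CH(OH)COOH ⇌ CH3CH(OH)COO- + H+; let x = [H+] at equilibrium.
Ka = 10^(−3.85) = 1.41 × 10^-4
x ≈ √(Ka·C₀) = √(1.41 × 10^-4 × 0.107) = 3.88 × 10^-3 M
Fraction ionized = 3.88 × 10^-3 / 0.107 = 0.0363 → 3.6%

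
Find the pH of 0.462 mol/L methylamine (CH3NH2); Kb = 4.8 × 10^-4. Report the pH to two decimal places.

pH = 12.17

CH3NH2 + H2O ⇌ CH3NH3+ + OH-
Kb = x²/(0.462 − x) = 4.8 × 10^-4
Assume x ≪ 0.462: x ≈ √(4.8 × 10^-4 × 0.462) = 1.49 × 10^-2 M
(x/C₀ = 3.2% < 5%, so the approximation holds.)
pOH = 1.83, so pH = 14.00 − pOH = 12.17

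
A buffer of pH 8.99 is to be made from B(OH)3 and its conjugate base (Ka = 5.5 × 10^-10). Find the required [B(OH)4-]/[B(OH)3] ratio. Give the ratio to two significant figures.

ratio = 0.54

pKa = -log(5.5 × 10^-10) = 9.260
pH = pKa + log(r) ⇒ log(r) = 8.99 − 9.260 = -0.270
r = [B(OH)4-]/[B(OH)3] = 10^(-0.270) = 0.537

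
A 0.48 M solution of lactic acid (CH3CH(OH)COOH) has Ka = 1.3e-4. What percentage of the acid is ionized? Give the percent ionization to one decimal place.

CH3CH(OH)COOH ⇌ CH3CH(OH)COO- + H+; let x = [H+] at equilibrium.
x ≈ √(Ka·C₀) = √(1.3 × 10^-4 × 0.48) = 7.90 × 10^-3 M
% ionization = x/C₀ × 100% = 7.90 × 10^-3/0.48 × 100% = 1.6%

1.6%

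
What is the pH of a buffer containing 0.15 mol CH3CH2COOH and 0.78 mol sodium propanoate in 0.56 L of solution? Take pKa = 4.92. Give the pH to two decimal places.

pH = pKa + log([A⁻]/[HA]) = 4.92 + log(0.78/0.15)
pH = 4.92 + (+0.716) = 5.64

pH = 5.64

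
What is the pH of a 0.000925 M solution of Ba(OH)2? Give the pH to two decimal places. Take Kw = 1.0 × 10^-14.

pH = 11.27

Ba(OH)2 is a strong base (each formula unit releases 2 OH-); [OH-] = 0.00185 M.
pOH = -log(0.00185) = 2.73
pH = 14.00 - 2.73 = 11.27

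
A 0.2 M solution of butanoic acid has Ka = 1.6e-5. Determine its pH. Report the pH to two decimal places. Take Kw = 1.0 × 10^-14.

CH3(CH2)2COOH ⇌ CH3(CH2)2COO- + H+
From the ICE table, Ka = [H+]²/(0.2 − [H+]) = 1.6 × 10^-5.
Assume [H+] ≪ 0.2: [H+] ≈ √(1.6 × 10^-5 × 0.2) = 1.79 × 10^-3 M
Check: 0.89% ionized — well under 5%, approximation valid.
pH = −log(1.79 × 10^-3) = 2.75

pH = 2.75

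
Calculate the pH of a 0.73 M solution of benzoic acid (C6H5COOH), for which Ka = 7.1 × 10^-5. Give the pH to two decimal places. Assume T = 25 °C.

pH = 2.14

C6H5COOH ⇌ C6H5COO- + H+
Let x = [H+] at equilibrium. Ka = x²/(0.73 − x).
Since Ka ≪ C₀, x ≈ √(Ka·C₀) = 7.20 × 10^-3 M.
pH = −log(7.20 × 10^-3) = 2.14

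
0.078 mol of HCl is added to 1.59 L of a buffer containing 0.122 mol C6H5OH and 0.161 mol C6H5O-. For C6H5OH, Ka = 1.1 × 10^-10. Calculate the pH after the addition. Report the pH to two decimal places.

pH = 9.58

After neutralization: n(C6H5OH) = 0.2 mol, n(C6H5O-) = 0.083 mol.
pKa = −log(1.1 × 10^-10) = 9.959
pH = pKa + log([A⁻]/[HA]) = 9.959 + log(0.083/0.2) = 9.959 -0.382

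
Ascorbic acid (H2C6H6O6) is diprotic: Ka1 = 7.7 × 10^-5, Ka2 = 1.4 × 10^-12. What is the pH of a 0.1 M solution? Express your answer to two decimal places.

Since Ka1 ≫ Ka2, the first ionization dominates [H+].
Ka1 = x²/(0.1 − x) = 7.7 × 10^-5
x ≈ √(7.7 × 10^-5 × 0.1) = 2.77 × 10^-3 M
pH = −log(2.77 × 10^-3) = 2.56

pH = 2.56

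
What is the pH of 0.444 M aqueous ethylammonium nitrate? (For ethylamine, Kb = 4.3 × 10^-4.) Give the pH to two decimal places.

pH = 5.49

C2H5NH3+ is the conjugate acid of the weak base C2H5NH2.
Ka = Kw/Kb = 1.0×10^-14 / 4.3 × 10^-4 = 2.33 × 10^-11
From the ICE table, Ka = x²/(0.444 − x) = 2.33 × 10^-11.
Since Ka ≪ C₀, x ≈ √(Ka·C₀) = 3.22 × 10^-6 M.
pH = −log(3.22 × 10^-6) = 5.49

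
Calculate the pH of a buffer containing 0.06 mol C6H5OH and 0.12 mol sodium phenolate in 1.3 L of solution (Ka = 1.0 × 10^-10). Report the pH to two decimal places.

pKa = −log(1.0 × 10^-10) = 10.000
pH = pKa + log([A⁻]/[HA]) = 10.000 + log(0.12/0.06)
pH = 10.000 + (+0.301) = 10.30

pH = 10.30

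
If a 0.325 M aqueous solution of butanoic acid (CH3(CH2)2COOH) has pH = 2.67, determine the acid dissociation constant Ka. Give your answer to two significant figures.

Ka = 1.4 × 10^-5

[H+] = 10^(-2.67) = 2.14 × 10^-3 M
At equilibrium [HA] = 0.325 − 2.14 × 10^-3 = 3.23 × 10^-1 M
Ka = [H+][A-]/[HA] = (2.14 × 10^-3)² / 3.23 × 10^-1 = 1.4 × 10^-5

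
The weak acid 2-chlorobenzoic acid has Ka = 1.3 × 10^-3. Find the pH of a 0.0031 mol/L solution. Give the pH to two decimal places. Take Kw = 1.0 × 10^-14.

ClC6H4COOH ⇌ ClC6H4COO- + H+
From the ICE table, Ka = x²/(0.0031 − x) = 1.3 × 10^-3.
The 5% rule fails; solving x² + Ka·x − Ka·C₀ = 0 exactly:
x = [−0.0013 + √(0.0013² + 1.61e-05)]/2 = 1.46 × 10^-3 M
pH = −log(1.46 × 10^-3) = 2.84

pH = 2.84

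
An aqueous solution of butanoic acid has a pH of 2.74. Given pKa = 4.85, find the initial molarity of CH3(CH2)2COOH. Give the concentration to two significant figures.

C₀ = 2.4 × 10^-1 M

[H+] = 10^(-2.74) = 1.82 × 10^-3 M = x
Ka = 10^(−4.85) = 1.41 × 10^-5
Ka = x²/(C₀ − x) ⇒ C₀ = x + x²/Ka
C₀ = 1.82 × 10^-3 + (1.82 × 10^-3)²/(1.41 × 10^-5) = 2.37 × 10^-1 M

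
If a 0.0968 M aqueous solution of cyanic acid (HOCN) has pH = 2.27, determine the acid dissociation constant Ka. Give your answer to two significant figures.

[H+] = 10^(-2.27) = 5.37 × 10^-3 M
At equilibrium [HA] = 0.0968 − 5.37 × 10^-3 = 9.14 × 10^-2 M
Ka = [H+][A-]/[HA] = (5.37 × 10^-3)² / 9.14 × 10^-2 = 3.2 × 10^-4

Ka = 3.2 × 10^-4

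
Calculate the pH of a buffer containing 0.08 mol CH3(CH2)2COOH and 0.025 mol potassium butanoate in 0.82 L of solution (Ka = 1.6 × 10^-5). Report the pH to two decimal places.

pKa = −log(1.6 × 10^-5) = 4.796
pH = pKa + log([A⁻]/[HA]) = 4.796 + log(0.025/0.08)
pH = 4.796 + (-0.505) = 4.29

pH = 4.29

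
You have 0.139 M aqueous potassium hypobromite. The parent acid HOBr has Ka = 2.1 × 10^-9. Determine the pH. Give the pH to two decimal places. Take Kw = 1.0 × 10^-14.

pH = 10.91

OBr- is the conjugate base of the weak acid HOBr.
Kb = Kw/Ka = 1.0×10^-14 / 2.1 × 10^-9 = 4.76 × 10^-6
Kb = [OH-]²/(0.139 − [OH-]) = 4.76 × 10^-6
Neglecting [OH-] in the denominator: [OH-] = √(4.76 × 10^-6 × 0.139) = 8.13 × 10^-4 M
([OH-]/C₀ = 0.59% < 5%, so the approximation holds.)
pOH = −log(8.13 × 10^-4) = 3.09; pH = 14.00 − 3.09 = 10.91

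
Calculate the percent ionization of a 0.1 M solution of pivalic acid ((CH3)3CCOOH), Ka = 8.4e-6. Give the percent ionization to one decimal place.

0.9%

(CH3)3CCOOH ⇌ (CH3)3CCOO- + H+; let x = [H+] at equilibrium.
x ≈ √(Ka·C₀) = √(8.4 × 10^-6 × 0.1) = 9.17 × 10^-4 M
% ionization = x/C₀ × 100% = 9.17 × 10^-4/0.1 × 100% = 0.9%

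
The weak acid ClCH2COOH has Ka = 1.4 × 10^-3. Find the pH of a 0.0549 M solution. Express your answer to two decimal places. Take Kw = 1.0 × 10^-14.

ClCH2COOH ⇌ ClCH2COO- + H+
From the ICE table, Ka = [H+]²/(0.0549 − [H+]) = 1.4 × 10^-3.
[H+] is not negligible relative to C₀; solve [H+]² + 0.0014·[H+] − 7.69e-05 = 0.
[H+] = (−Ka + √(Ka² + 4·Ka·C₀))/2 = 8.09 × 10^-3 M
pH = −log[H+] = −log(8.09 × 10^-3) = 2.09

pH = 2.09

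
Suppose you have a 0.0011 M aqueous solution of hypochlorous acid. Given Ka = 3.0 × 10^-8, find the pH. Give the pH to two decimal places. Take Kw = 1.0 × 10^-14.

pH = 5.24

HOCl ⇌ OCl- + H+
From the ICE table, Ka = x²/(0.0011 − x) = 3.0 × 10^-8.
Neglecting x in the denominator: x = √(3.0 × 10^-8 × 0.0011) = 5.74 × 10^-6 M
pH = −log[H+] = −log(5.74 × 10^-6) = 5.24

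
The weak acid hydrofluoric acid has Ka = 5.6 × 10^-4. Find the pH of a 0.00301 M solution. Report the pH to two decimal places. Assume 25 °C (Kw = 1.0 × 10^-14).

HF ⇌ F- + H+
Ka = [H+]²/(0.00301 − [H+]) = 5.6 × 10^-4
Here C₀/Ka ≈ 5.38, so the small-[H+] approximation fails. Use the quadratic:
[H+] = (−Ka + √(Ka² + 4·Ka·C₀))/2 = 1.05 × 10^-3 M
pH = −log(1.05 × 10^-3) = 2.98

pH = 2.98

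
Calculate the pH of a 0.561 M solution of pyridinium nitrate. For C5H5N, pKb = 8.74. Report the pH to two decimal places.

C5H5NH+ is the conjugate acid of the weak base C5H5N.
Kb = 10^(−8.74) = 1.82 × 10^-9
Ka = Kw/Kb = 1.0×10^-14 / 1.82 × 10^-9 = 5.49 × 10^-6
From the ICE table, Ka = x²/(0.561 − x) = 5.49 × 10^-6.
Assume x ≪ 0.561: x ≈ √(5.49 × 10^-6 × 0.561) = 1.75 × 10^-3 M
Check: 0.31% ionized — well under 5%, approximation valid.
pH = −log(1.75 × 10^-3) = 2.76

pH = 2.76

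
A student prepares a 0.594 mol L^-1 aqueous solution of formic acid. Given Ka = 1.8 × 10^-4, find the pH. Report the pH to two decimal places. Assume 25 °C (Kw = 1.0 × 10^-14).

HCOOH ⇌ HCOO- + H+
From the ICE table, Ka = [H+]²/(0.594 − [H+]) = 1.8 × 10^-4.
Neglecting [H+] in the denominator: [H+] = √(1.8 × 10^-4 × 0.594) = 1.03 × 10^-2 M
([H+]/C₀ = 1.7% < 5%, so the approximation holds.)
pH = −log[H+] = −log(1.03 × 10^-2) = 1.99

pH = 1.99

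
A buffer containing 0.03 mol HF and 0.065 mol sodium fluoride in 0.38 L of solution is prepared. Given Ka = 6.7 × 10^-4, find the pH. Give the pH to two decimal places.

pH = 3.51

pKa = −log(6.7 × 10^-4) = 3.174
Henderson–Hasselbalch: pH = pKa + log([F-]/[HF]) = 3.174 + log(0.065/0.03)
pH = 3.174 + (+0.336) = 3.51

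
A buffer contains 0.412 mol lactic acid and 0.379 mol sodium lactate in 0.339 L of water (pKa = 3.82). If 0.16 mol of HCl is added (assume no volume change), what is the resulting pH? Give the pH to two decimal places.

After neutralization: n(CH3CH(OH)COOH) = 0.572 mol, n(CH3CH(OH)COO-) = 0.219 mol.
pH = pKa + log([A⁻]/[HA]) = 3.82 + log(0.219/0.572) = 3.82 -0.417

pH = 3.40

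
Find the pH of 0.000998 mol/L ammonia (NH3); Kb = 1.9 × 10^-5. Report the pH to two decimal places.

pH = 10.11

NH3 + H2O ⇌ NH4+ + OH-
Kb = x²/(0.000998 − x) = 1.9 × 10^-5
x is not negligible relative to C₀; solve x² + 1.9e-05·x − 1.9e-08 = 0.
x = (−Kb + √(Kb² + 4·Kb·C₀))/2 = 1.29 × 10^-4 M
pOH = 3.89, so pH = 14.00 − pOH = 10.11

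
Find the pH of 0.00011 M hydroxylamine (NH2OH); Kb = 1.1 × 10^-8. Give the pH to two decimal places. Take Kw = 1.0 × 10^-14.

NH2OH + H2O ⇌ NH3OH+ + OH-
Kb = x²/(0.00011 − x) = 1.1 × 10^-8
Neglecting x in the denominator: x = √(1.1 × 10^-8 × 0.00011) = 1.10 × 10^-6 M
pOH = −log(1.10 × 10^-6) = 5.96; pH = 14.00 − 5.96 = 8.04

pH = 8.04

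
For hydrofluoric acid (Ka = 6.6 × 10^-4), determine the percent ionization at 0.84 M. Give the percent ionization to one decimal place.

HF ⇌ F- + H+; let x = [H+] at equilibrium.
x ≈ √(Ka·C₀) = √(6.6 × 10^-4 × 0.84) = 2.35 × 10^-2 M
% ionization = x/C₀ × 100% = 2.35 × 10^-2/0.84 × 100% = 2.8%

2.8%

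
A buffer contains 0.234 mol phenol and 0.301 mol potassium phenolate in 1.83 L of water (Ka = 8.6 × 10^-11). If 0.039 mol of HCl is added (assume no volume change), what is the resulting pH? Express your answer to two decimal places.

pH = 10.05

Added H+ converts C6H5O- to C6H5OH: C6H5OH → 0.273 mol, C6H5O- → 0.262 mol.
pKa = −log(8.6 × 10^-11) = 10.066
Henderson–Hasselbalch with mole ratio 0.262/0.273: pH = 10.066 + (-0.018)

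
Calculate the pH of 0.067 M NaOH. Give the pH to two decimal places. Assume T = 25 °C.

pH = 12.83

NaOH is a strong base; [OH-] = 0.067 M.
pOH = -log(0.067) = 1.17
pH = 14.00 - 1.17 = 12.83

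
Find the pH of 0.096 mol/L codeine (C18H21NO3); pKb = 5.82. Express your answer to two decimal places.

C18H21NO3 + H2O ⇌ C18H22NO3+ + OH-
Kb = 10^(−5.82) = 1.51 × 10^-6
From the ICE table, Kb = [OH-]²/(0.096 − [OH-]) = 1.51 × 10^-6.
Assume [OH-] ≪ 0.096: [OH-] ≈ √(1.51 × 10^-6 × 0.096) = 3.81 × 10^-4 M
Check: 0.4% ionized — well under 5%, approximation valid.
pOH = 3.42, so pH = 14.00 − pOH = 10.58

pH = 10.58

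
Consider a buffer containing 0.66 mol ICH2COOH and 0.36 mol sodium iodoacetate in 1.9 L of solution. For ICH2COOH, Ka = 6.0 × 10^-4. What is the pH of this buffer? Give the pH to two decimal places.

pKa = −log(6.0 × 10^-4) = 3.222
Using pH = pKa + log([base]/[acid]) with [base]/[acid] = 0.36/0.66:
pH = 3.222 + (-0.263) = 2.96

pH = 2.96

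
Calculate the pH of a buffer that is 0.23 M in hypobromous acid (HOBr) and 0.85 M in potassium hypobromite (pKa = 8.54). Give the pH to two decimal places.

pH = 9.11

Using pH = pKa + log([base]/[acid]) with [base]/[acid] = 0.85/0.23:
pH = 8.54 + (+0.568) = 9.11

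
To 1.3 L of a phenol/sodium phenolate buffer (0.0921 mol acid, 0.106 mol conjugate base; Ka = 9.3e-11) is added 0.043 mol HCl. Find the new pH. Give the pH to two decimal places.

pH = 9.70

After neutralization: n(C6H5OH) = 0.135 mol, n(C6H5O-) = 0.063 mol.
pKa = −log(9.3 × 10^-11) = 10.032
pH = pKa + log([A⁻]/[HA]) = 10.032 + log(0.063/0.135) = 10.032 -0.331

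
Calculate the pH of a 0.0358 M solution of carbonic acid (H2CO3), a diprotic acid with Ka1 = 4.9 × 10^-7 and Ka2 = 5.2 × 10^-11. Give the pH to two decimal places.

pH = 3.88

Ka1 ≫ Ka2, so treat the first dissociation as the only significant source of H+.
Ka1 = x²/(0.0358 − x) = 4.9 × 10^-7
x ≈ √(4.9 × 10^-7 × 0.0358) = 1.32 × 10^-4 M
pH = −log(1.32 × 10^-4) = 3.88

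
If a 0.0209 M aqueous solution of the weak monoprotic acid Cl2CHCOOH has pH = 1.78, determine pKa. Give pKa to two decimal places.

[H+] = 10^(-1.78) = 1.66 × 10^-2 M
At equilibrium [HA] = 0.0209 − 1.66 × 10^-2 = 4.30 × 10^-3 M
Ka = [H+][A-]/[HA] = (1.66 × 10^-2)² / 4.30 × 10^-3 = 6.41 × 10^-2
pKa = -log(6.41 × 10^-2) = 1.19

pKa = 1.19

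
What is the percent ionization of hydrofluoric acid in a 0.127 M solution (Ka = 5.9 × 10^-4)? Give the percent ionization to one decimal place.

6.6%

HF ⇌ F- + H+; let x = [H+] at equilibrium.
Ka = x²/(C₀ − x); solving the quadratic gives x = 8.37 × 10^-3 M.
% ionization = x/C₀ × 100% = 8.37 × 10^-3/0.127 × 100% = 6.6%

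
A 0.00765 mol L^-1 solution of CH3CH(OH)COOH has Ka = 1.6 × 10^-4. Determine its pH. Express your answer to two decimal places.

CH3CH(OH)COOH ⇌ CH3CH(OH)COO- + H+
From the ICE table, Ka = [H+]²/(0.00765 − [H+]) = 1.6 × 10^-4.
The 5% rule fails; solving [H+]² + Ka·[H+] − Ka·C₀ = 0 exactly:
[H+] = (−Ka + √(Ka² + 4·Ka·C₀))/2 = 1.03 × 10^-3 M
pH = −log(1.03 × 10^-3) = 2.99

pH = 2.99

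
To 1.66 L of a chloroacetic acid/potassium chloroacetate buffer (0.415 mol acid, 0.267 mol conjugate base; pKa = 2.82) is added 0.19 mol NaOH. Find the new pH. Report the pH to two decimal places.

pH = 3.13

After neutralization: n(ClCH2COOH) = 0.225 mol, n(ClCH2COO-) = 0.457 mol.
pH = pKa + log(n_ClCH2COO-/n_ClCH2COOH) = 2.82 + log(0.457/0.225) = 2.82 + (+0.308)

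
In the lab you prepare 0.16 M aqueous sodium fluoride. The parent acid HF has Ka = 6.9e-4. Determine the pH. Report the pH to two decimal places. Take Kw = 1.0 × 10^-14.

pH = 8.18

F- is the conjugate base of the weak acid HF.
Kb = Kw/Ka = 1.0×10^-14 / 6.9 × 10^-4 = 1.45 × 10^-11
Kb = [OH-]²/(0.16 − [OH-]) = 1.45 × 10^-11
Neglecting [OH-] in the denominator: [OH-] = √(1.45 × 10^-11 × 0.16) = 1.52 × 10^-6 M
([OH-]/C₀ = 0.00095% < 5%, so the approximation holds.)
pOH = −log(1.52 × 10^-6) = 5.82; pH = 14.00 − 5.82 = 8.18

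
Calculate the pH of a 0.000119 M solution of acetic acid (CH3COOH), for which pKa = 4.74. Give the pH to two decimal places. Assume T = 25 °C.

CH3COOH ⇌ CH3COO- + H+
Ka = 10^(−4.74) = 1.82 × 10^-5
From the ICE table, Ka = x²/(0.000119 − x) = 1.82 × 10^-5.
The 5% rule fails; solving x² + Ka·x − Ka·C₀ = 0 exactly:
x = [−1.82e-05 + √(1.82e-05² + 8.66e-09)]/2 = 3.83 × 10^-5 M
pH = −log[H+] = −log(3.83 × 10^-5) = 4.42

pH = 4.42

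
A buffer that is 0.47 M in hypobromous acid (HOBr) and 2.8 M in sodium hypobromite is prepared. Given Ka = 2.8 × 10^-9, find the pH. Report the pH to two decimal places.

pKa = −log(2.8 × 10^-9) = 8.553
Henderson–Hasselbalch: pH = pKa + log([OBr-]/[HOBr]) = 8.553 + log(2.8/0.47)
pH = 8.553 + (+0.775) = 9.33

pH = 9.33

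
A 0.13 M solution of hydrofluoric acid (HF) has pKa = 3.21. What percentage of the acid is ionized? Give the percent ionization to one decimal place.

6.7%

HF ⇌ F- + H+; let x = [H+] at equilibrium.
Ka = 10^(−3.21) = 6.17 × 10^-4
Solve x² + 0.000617x − 8.02e-05 = 0 → x = 8.65 × 10^-3 M
Fraction ionized = 8.65 × 10^-3 / 0.13 = 0.0665 → 6.7%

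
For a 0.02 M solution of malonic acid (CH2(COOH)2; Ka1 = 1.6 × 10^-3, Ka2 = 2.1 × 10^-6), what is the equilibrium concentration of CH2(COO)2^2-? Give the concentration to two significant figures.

First ionization gives [H+] ≈ [CH2(COOH)COO-] = 4.91 × 10^-3 M.
Second step: Ka2 = [H+][CH2(COO)2^2-]/[CH2(COOH)COO-] ≈ [CH2(COO)2^2-] (since [H+] ≈ [CH2(COOH)COO-]).
So [CH2(COO)2^2-] ≈ Ka2.

2.1 × 10^-6 M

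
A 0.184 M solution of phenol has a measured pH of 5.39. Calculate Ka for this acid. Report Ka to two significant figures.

Ka = 9.0 × 10^-11

[H+] = 10^(-5.39) = 4.07 × 10^-6 M
At equilibrium [HA] = 0.184 − 4.07 × 10^-6 = 1.84 × 10^-1 M
Ka = [H+][A-]/[HA] = (4.07 × 10^-6)² / 1.84 × 10^-1 = 9.0 × 10^-11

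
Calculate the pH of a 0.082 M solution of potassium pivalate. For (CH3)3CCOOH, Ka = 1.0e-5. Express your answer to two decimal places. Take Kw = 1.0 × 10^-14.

(CH3)3CCOO- is the conjugate base of the weak acid (CH3)3CCOOH.
Kb = Kw/Ka = 1.0×10^-14 / 1.0 × 10^-5 = 1.00 × 10^-9
Kb = [OH-]²/(0.082 − [OH-]) = 1.00 × 10^-9
Since Kb ≪ C₀, [OH-] ≈ √(Kb·C₀) = 9.06 × 10^-6 M.
Check: 0.011% ionized — well under 5%, approximation valid.
pOH = 5.04, so pH = 14.00 − pOH = 8.96

pH = 8.96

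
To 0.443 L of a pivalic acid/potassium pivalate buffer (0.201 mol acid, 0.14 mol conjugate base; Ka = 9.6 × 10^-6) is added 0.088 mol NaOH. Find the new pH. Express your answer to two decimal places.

After neutralization: n((CH3)3CCOOH) = 0.113 mol, n((CH3)3CCOO-) = 0.228 mol.
pKa = −log(9.6 × 10^-6) = 5.018
Henderson–Hasselbalch with mole ratio 0.228/0.113: pH = 5.018 + (+0.305)

pH = 5.32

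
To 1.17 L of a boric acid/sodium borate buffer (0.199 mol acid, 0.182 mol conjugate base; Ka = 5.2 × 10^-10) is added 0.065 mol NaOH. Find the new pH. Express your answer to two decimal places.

pH = 9.55

OH- converts B(OH)3 to B(OH)4-: B(OH)3 → 0.134 mol, B(OH)4- → 0.247 mol.
pKa = −log(5.2 × 10^-10) = 9.284
pH = pKa + log([A⁻]/[HA]) = 9.284 + log(0.247/0.134) = 9.284 +0.266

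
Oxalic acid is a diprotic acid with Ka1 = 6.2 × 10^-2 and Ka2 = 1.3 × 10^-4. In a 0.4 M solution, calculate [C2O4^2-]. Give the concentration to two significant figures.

1.3 × 10^-4 M

First ionization gives [H+] ≈ [HC2O4-] = 1.30 × 10^-1 M.
Second step: Ka2 = [H+][C2O4^2-]/[HC2O4-] ≈ [C2O4^2-] (since [H+] ≈ [HC2O4-]).
So [C2O4^2-] ≈ Ka2.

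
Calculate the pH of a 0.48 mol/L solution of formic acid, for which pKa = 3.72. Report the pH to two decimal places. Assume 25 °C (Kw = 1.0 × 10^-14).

HCOOH ⇌ HCOO- + H+
Ka = 10^(−3.72) = 1.91 × 10^-4
Ka = [H+]²/(0.48 − [H+]) = 1.91 × 10^-4
Since Ka ≪ C₀, [H+] ≈ √(Ka·C₀) = 9.57 × 10^-3 M.
pH = −log(9.57 × 10^-3) = 2.02

pH = 2.02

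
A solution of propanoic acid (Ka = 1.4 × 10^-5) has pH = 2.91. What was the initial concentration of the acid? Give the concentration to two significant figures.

C₀ = 1.1 × 10^-1 M

[H+] = 10^(-2.91) = 1.23 × 10^-3 M = x
Ka = x²/(C₀ − x) ⇒ C₀ = x + x²/Ka
C₀ = 1.23 × 10^-3 + (1.23 × 10^-3)²/(1.4 × 10^-5) = 1.09 × 10^-1 M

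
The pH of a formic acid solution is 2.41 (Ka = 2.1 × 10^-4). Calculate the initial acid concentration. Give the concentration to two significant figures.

C₀ = 7.6 × 10^-2 M

[H+] = 10^(-2.41) = 3.89 × 10^-3 M = x
Ka = x²/(C₀ − x) ⇒ C₀ = x + x²/Ka
C₀ = 3.89 × 10^-3 + (3.89 × 10^-3)²/(2.1 × 10^-4) = 7.59 × 10^-2 M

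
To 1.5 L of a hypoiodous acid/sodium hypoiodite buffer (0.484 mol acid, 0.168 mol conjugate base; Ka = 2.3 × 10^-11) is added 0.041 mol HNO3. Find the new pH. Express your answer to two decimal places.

Added H+ converts OI- to HOI: HOI → 0.525 mol, OI- → 0.127 mol.
pKa = −log(2.3 × 10^-11) = 10.638
Henderson–Hasselbalch with mole ratio 0.127/0.525: pH = 10.638 + (-0.616)

pH = 10.02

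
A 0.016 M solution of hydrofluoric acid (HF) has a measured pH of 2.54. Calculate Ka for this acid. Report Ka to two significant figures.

[H+] = 10^(-2.54) = 2.88 × 10^-3 M
At equilibrium [HA] = 0.016 − 2.88 × 10^-3 = 1.31 × 10^-2 M
Ka = [H+][A-]/[HA] = (2.88 × 10^-3)² / 1.31 × 10^-2 = 6.3 × 10^-4

Ka = 6.3 × 10^-4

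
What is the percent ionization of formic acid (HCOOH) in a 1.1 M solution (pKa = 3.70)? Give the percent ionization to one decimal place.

HCOOH ⇌ HCOO- + H+; let x = [H+] at equilibrium.
Ka = 10^(−3.70) = 2.00 × 10^-4
x ≈ √(Ka·C₀) = √(2.00 × 10^-4 × 1.1) = 1.48 × 10^-2 M
% ionization = x/C₀ × 100% = 1.48 × 10^-2/1.1 × 100% = 1.3%

1.3%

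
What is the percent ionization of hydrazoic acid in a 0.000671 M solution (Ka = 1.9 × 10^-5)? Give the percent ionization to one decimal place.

HN3 ⇌ N3- + H+; let x = [H+] at equilibrium.
Solve x² + 1.9e-05x − 1.27e-08 = 0 → x = 1.04 × 10^-4 M
% ionization = x/C₀ × 100% = 1.04 × 10^-4/0.000671 × 100% = 15.5%

15.5%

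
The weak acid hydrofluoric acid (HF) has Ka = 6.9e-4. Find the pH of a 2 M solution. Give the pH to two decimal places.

HF ⇌ F- + H+
From the ICE table, Ka = [H+]²/(2 − [H+]) = 6.9 × 10^-4.
Assume [H+] ≪ 2: [H+] ≈ √(6.9 × 10^-4 × 2) = 3.71 × 10^-2 M
([H+]/C₀ = 1.9% < 5%, so the approximation holds.)
pH = −log(3.71 × 10^-2) = 1.43

pH = 1.43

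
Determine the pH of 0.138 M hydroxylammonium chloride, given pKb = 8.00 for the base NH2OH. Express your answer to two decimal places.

NH3OH+ is the conjugate acid of the weak base NH2OH.
Kb = 10^(−8.00) = 1.00 × 10^-8
Ka = Kw/Kb = 1.0×10^-14 / 1.00 × 10^-8 = 1.00 × 10^-6
From the ICE table, Ka = [H+]²/(0.138 − [H+]) = 1.00 × 10^-6.
Assume [H+] ≪ 0.138: [H+] ≈ √(1.00 × 10^-6 × 0.138) = 3.71 × 10^-4 M
([H+]/C₀ = 0.27% < 5%, so the approximation holds.)
pH = −log(3.71 × 10^-4) = 3.43

pH = 3.43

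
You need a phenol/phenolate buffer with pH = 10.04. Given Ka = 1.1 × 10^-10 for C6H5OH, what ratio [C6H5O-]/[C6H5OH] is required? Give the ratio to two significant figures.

pKa = -log(1.1 × 10^-10) = 9.959
pH = pKa + log(r) ⇒ log(r) = 10.04 − 9.959 = +0.081
r = [C6H5O-]/[C6H5OH] = 10^(+0.081) = 1.21

ratio = 1.2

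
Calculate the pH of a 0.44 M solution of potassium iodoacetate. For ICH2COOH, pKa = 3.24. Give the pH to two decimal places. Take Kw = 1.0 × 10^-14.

ICH2COO- is the conjugate base of the weak acid ICH2COOH.
Ka = 10^(−3.24) = 5.75 × 10^-4
Kb = Kw/Ka = 1.0×10^-14 / 5.75 × 10^-4 = 1.74 × 10^-11
From the ICE table, Kb = [OH-]²/(0.44 − [OH-]) = 1.74 × 10^-11.
Assume [OH-] ≪ 0.44: [OH-] ≈ √(1.74 × 10^-11 × 0.44) = 2.77 × 10^-6 M
Check: 0.00063% ionized — well under 5%, approximation valid.
pOH = −log(2.77 × 10^-6) = 5.56; pH = 14.00 − 5.56 = 8.44

pH = 8.44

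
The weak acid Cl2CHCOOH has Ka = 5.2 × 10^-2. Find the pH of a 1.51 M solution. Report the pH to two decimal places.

pH = 0.59

Cl2CHCOOH ⇌ Cl2CHCOO- + H+
From the ICE table, Ka = [H+]²/(1.51 − [H+]) = 5.2 × 10^-2.
Here C₀/Ka ≈ 29, so the small-[H+] approximation fails. Use the quadratic:
[H+] = [−0.052 + √(0.052² + 0.314)]/2 = 2.55 × 10^-1 M
pH = −log(2.55 × 10^-1) = 0.59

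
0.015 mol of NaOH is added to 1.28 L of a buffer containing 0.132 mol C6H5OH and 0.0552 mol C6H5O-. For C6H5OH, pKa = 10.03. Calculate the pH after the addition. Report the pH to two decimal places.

OH- converts C6H5OH to C6H5O-: C6H5OH → 0.117 mol, C6H5O- → 0.0702 mol.
pH = pKa + log(n_C6H5O-/n_C6H5OH) = 10.03 + log(0.0702/0.117) = 10.03 + (-0.222)

pH = 9.81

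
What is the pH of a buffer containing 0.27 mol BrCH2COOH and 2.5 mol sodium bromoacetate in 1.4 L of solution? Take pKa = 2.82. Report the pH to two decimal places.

pH = 3.79

pH = pKa + log([A⁻]/[HA]) = 2.82 + log(2.5/0.27)
pH = 2.82 + (+0.967) = 3.79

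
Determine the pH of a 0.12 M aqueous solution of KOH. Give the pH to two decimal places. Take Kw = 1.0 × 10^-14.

pH = 13.08

KOH is a strong base; [OH-] = 0.12 M.
pOH = -log(0.12) = 0.92
pH = 14.00 - 0.92 = 13.08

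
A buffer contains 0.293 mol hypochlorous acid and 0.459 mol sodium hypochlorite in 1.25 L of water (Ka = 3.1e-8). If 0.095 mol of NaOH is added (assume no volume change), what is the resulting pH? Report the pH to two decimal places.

pH = 7.96

After neutralization: n(HOCl) = 0.198 mol, n(OCl-) = 0.554 mol.
pKa = −log(3.1 × 10^-8) = 7.509
pH = pKa + log([A⁻]/[HA]) = 7.509 + log(0.554/0.198) = 7.509 +0.447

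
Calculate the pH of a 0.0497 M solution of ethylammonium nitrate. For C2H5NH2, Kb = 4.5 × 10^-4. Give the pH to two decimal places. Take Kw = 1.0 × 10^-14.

pH = 5.98

C2H5NH3+ is the conjugate acid of the weak base C2H5NH2.
Ka = Kw/Kb = 1.0×10^-14 / 4.5 × 10^-4 = 2.22 × 10^-11
From the ICE table, Ka = [H+]²/(0.0497 − [H+]) = 2.22 × 10^-11.
Neglecting [H+] in the denominator: [H+] = √(2.22 × 10^-11 × 0.0497) = 1.05 × 10^-6 M
Check: 0.0021% ionized — well under 5%, approximation valid.
pH = −log[H+] = −log(1.05 × 10^-6) = 5.98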